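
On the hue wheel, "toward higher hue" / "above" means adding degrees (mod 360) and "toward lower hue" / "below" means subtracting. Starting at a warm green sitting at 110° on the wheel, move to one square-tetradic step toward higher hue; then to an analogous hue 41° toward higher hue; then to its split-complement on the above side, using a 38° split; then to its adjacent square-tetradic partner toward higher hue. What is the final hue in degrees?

110 + 90 = 200°   (square ↑)
200 + 41 = 241°   (analog 41° ↑)
241 + 218 = 459 → 459 − 360 = 99°   (split-comp 38° ↑)
99 + 90 = 189°   (square ↑)

189°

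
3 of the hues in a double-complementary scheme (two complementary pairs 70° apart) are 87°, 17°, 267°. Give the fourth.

197°

A rectangular tetradic uses two complementary pairs 70° apart: offsets 0°, 70°, 180°, 250°.
Among {17°, 87°, 267°}, 267° and 87° are a 180° pair.
The remaining hue 17° needs its own complement: 17 + 180 = 197°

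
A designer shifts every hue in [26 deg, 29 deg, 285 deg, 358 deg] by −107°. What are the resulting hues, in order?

279°, 282°, 178°, 251°

26 − 107 = -81 → -81 + 360 = 279°
29 − 107 = -78 → -78 + 360 = 282°
285 − 107 = 178°
358 − 107 = 251°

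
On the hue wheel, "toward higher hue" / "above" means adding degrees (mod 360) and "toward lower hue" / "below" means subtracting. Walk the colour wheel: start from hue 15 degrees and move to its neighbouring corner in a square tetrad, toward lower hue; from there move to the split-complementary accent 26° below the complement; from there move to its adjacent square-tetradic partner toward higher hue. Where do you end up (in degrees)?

169°

square ↓ −90°: 15 − 90 = -75 → -75 + 360 = 285°
split-comp 26° ↓ +154°: 285 + 154 = 439 → 439 − 360 = 79°
square ↑ +90°: 79 + 90 = 169°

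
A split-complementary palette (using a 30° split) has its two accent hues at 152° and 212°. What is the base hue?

2°

The accents sit 30° either side of the complement, so the complement is their short-arc midpoint on the wheel.
Short-arc midpoint of 152° and 212°: 182°.
Base is 180° from the complement: 182 − 180 = 2°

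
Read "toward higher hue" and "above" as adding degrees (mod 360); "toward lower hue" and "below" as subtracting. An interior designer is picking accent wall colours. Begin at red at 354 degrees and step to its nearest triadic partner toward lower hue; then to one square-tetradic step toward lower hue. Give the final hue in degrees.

triadic ↓ −120°: 354 − 120 = 234°
square ↓ −90°: 234 − 90 = 144°

144°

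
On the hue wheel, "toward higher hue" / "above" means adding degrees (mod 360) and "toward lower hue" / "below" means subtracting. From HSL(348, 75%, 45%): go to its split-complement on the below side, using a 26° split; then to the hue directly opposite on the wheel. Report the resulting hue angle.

322°

+154° (split-comp 26° ↓): 348 + 154 = 502 → 502 − 360 = 142°
+180° (complement): 142 + 180 = 322°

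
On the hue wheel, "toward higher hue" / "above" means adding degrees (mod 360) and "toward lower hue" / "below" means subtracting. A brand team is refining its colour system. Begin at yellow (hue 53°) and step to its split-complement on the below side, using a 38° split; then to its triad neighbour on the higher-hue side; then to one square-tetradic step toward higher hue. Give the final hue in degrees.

45°

+142° (split-comp 38° ↓): 53 + 142 = 195°
+120° (triadic ↑): 195 + 120 = 315°
+90° (square ↑): 315 + 90 = 405 → 405 − 360 = 45°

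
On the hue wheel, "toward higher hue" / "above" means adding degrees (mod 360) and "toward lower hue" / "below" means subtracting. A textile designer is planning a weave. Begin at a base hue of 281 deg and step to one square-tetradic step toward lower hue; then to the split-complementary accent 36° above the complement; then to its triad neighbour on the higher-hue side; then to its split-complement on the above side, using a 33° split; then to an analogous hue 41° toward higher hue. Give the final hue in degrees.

−90° (square ↓): 281 − 90 = 191°
+216° (split-comp 36° ↑): 191 + 216 = 407 → 407 − 360 = 47°
+120° (triadic ↑): 47 + 120 = 167°
+213° (split-comp 33° ↑): 167 + 213 = 380 → 380 − 360 = 20°
+41° (analog 41° ↑): 20 + 41 = 61°

61°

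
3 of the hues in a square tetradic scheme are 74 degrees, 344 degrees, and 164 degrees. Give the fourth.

A square tetradic scheme places four hues every 90°.
The full set through 74° is {74°, 164°, 254°, 344°}.
Given {74°, 164°, 344°}, the missing hue is 254°.

254°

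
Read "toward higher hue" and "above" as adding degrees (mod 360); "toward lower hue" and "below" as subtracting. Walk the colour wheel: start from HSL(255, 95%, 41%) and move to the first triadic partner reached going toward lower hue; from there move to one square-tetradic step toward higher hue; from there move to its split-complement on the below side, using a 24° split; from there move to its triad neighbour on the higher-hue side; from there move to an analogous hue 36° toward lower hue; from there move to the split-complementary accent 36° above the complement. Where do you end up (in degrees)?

321°

−120° (triadic ↓): 255 − 120 = 135°
+90° (square ↑): 135 + 90 = 225°
+156° (split-comp 24° ↓): 225 + 156 = 381 → 381 − 360 = 21°
+120° (triadic ↑): 21 + 120 = 141°
−36° (analog 36° ↓): 141 − 36 = 105°
+216° (split-comp 36° ↑): 105 + 216 = 321°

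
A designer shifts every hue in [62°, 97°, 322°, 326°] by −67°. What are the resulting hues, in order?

355°, 30°, 255°, 259°

62 − 67 = -5 → -5 + 360 = 355°
97 − 67 = 30°
322 − 67 = 255°
326 − 67 = 259°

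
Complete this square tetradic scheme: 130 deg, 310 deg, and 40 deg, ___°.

A square tetradic scheme places four hues every 90°.
The full set through 40° is {40°, 130°, 220°, 310°}.
Given {40°, 130°, 310°}, the missing hue is 220°.

220°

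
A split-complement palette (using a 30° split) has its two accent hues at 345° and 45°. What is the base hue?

195°

The accents sit 30° either side of the complement, so the complement is their short-arc midpoint on the wheel.
Short-arc midpoint of 345° and 45°: 15°.
Base is 180° from the complement: 15 − 180 = -165 → -165 + 360 = 195°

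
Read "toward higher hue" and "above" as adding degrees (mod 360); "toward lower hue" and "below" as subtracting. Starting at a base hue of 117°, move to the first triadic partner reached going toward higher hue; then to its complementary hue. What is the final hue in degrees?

+120° (triadic ↑): 117 + 120 = 237°
+180° (complement): 237 + 180 = 417 → 417 − 360 = 57°

57°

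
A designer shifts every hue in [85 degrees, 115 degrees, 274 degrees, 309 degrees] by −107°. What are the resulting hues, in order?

338°, 8°, 167°, 202°

85 − 107 = -22 → -22 + 360 = 338°
115 − 107 = 8°
274 − 107 = 167°
309 − 107 = 202°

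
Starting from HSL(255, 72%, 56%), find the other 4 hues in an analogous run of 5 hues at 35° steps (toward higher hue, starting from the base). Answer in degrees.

Analogous hues sit every 35° along the wheel.
255 + 35 = 290°
255 + 70 = 325°
255 + 105 = 360 → 360 − 360 = 0°
255 + 140 = 395 → 395 − 360 = 35°

290°, 325°, 0°, and 35°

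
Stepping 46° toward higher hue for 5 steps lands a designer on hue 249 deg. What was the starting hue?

5 steps of 46° (toward higher hue) give a net shift of +230°.
Start = end − shift: 249 − 230 = 19°

19°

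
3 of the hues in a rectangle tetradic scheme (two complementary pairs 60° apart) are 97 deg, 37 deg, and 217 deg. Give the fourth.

277°

A rectangular tetradic uses two complementary pairs 60° apart: offsets 0°, 60°, 180°, 240°.
Among {37°, 97°, 217°}, 217° and 37° are a 180° pair.
The remaining hue 97° needs its own complement: 97 + 180 = 277°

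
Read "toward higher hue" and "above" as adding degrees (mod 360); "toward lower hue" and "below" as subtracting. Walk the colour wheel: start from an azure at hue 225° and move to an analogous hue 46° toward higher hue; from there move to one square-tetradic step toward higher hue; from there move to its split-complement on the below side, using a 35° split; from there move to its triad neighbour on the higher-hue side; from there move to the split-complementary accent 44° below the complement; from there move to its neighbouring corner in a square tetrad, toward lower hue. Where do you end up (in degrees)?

analog 46° ↑ +46°: 225 + 46 = 271°
square ↑ +90°: 271 + 90 = 361 → 361 − 360 = 1°
split-comp 35° ↓ +145°: 1 + 145 = 146°
triadic ↑ +120°: 146 + 120 = 266°
split-comp 44° ↓ +136°: 266 + 136 = 402 → 402 − 360 = 42°
square ↓ −90°: 42 − 90 = -48 → -48 + 360 = 312°

312°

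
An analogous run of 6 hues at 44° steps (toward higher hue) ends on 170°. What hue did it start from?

5 steps of 44° (toward higher hue) give a net shift of +220°.
Start = end − shift: 170 − 220 = -50 → -50 + 360 = 310°

310°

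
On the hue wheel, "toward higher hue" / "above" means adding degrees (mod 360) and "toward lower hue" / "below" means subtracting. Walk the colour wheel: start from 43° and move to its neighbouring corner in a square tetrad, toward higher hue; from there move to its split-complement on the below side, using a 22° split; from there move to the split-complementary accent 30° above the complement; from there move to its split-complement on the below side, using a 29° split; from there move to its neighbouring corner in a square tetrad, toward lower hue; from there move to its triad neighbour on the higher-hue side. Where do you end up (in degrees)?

322°

43 + 90 = 133°   (square ↑)
133 + 158 = 291°   (split-comp 22° ↓)
291 + 210 = 501 → 501 − 360 = 141°   (split-comp 30° ↑)
141 + 151 = 292°   (split-comp 29° ↓)
292 − 90 = 202°   (square ↓)
202 + 120 = 322°   (triadic ↑)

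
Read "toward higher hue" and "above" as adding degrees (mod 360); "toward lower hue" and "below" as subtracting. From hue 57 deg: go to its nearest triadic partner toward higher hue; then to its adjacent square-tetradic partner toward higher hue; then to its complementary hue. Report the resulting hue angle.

+120° (triadic ↑): 57 + 120 = 177°
+90° (square ↑): 177 + 90 = 267°
+180° (complement): 267 + 180 = 447 → 447 − 360 = 87°

87°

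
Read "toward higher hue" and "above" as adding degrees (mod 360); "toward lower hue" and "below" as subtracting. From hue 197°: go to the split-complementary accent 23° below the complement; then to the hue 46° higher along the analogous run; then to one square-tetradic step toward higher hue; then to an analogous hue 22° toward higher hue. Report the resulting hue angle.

152°

197 + 157 = 354°   (split-comp 23° ↓)
354 + 46 = 400 → 400 − 360 = 40°   (analog 46° ↑)
40 + 90 = 130°   (square ↑)
130 + 22 = 152°   (analog 22° ↑)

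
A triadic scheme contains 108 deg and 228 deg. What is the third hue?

A triad spaces three hues 120° apart.
The full set is {108°, 228°, 348°}.

348°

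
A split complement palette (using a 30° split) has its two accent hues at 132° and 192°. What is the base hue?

342°

The accents sit 30° either side of the complement, so the complement is their short-arc midpoint on the wheel.
Short-arc midpoint of 132° and 192°: 162°.
Base is 180° from the complement: 162 − 180 = -18 → -18 + 360 = 342°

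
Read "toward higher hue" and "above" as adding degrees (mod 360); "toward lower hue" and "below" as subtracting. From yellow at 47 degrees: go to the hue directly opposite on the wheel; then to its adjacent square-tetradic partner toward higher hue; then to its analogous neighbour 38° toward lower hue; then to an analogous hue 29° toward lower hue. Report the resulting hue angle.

250°

complement +180°: 47 + 180 = 227°
square ↑ +90°: 227 + 90 = 317°
analog 38° ↓ −38°: 317 − 38 = 279°
analog 29° ↓ −29°: 279 − 29 = 250°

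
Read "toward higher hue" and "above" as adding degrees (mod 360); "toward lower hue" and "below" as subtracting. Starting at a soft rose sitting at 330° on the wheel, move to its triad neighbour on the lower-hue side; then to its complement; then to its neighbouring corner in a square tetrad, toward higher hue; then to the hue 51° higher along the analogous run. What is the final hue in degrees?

330 − 120 = 210°   (triadic ↓)
210 + 180 = 390 → 390 − 360 = 30°   (complement)
30 + 90 = 120°   (square ↑)
120 + 51 = 171°   (analog 51° ↑)

171°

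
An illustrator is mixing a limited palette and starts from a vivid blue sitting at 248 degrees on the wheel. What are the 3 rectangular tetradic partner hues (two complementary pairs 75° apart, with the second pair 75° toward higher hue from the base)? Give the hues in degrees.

323°, 68°, 143°

A rectangular tetradic uses two complementary pairs 75° apart: offsets 0°, 75°, 180°, 255°.
248 + 75 = 323°
248 + 180 = 428 → 428 − 360 = 68°
248 + 255 = 503 → 503 − 360 = 143°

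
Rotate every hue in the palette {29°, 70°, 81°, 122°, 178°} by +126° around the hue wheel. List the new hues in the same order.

155°, 196°, 207°, 248°, 304°

29 + 126 = 155°
70 + 126 = 196°
81 + 126 = 207°
122 + 126 = 248°
178 + 126 = 304°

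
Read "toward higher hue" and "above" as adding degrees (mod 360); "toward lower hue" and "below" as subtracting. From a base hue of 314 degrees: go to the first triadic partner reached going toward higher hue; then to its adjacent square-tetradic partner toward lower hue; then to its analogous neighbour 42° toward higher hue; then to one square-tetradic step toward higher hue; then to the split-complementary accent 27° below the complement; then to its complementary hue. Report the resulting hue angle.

89°

triadic ↑ +120°: 314 + 120 = 434 → 434 − 360 = 74°
square ↓ −90°: 74 − 90 = -16 → -16 + 360 = 344°
analog 42° ↑ +42°: 344 + 42 = 386 → 386 − 360 = 26°
square ↑ +90°: 26 + 90 = 116°
split-comp 27° ↓ +153°: 116 + 153 = 269°
complement +180°: 269 + 180 = 449 → 449 − 360 = 89°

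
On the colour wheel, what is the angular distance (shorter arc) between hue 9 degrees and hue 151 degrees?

|9 − 151| = 142.
142 ≤ 180, so the shorter arc is 142°.

142°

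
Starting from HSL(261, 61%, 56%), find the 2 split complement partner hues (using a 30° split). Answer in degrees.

Split-complementary hues sit 30° either side of the complement.
Complement of 261 deg: 261 + 180 = 441 → 441 − 360 = 81°
81 − 30 = 51°
81 + 30 = 111°

51° and 111°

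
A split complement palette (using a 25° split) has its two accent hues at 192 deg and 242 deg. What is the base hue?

37°

The accents sit 25° either side of the complement, so the complement is their short-arc midpoint on the wheel.
Short-arc midpoint of 192° and 242°: 217°.
Base is 180° from the complement: 217 − 180 = 37°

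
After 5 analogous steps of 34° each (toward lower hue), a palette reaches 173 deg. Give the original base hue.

5 steps of 34° (toward lower hue) give a net shift of −170°.
Start = end − shift: 173 + 170 = 343°

343°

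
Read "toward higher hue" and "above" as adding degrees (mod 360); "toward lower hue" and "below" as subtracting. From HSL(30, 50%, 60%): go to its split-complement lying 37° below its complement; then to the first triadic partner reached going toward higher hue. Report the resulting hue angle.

+143° (split-comp 37° ↓): 30 + 143 = 173°
+120° (triadic ↑): 173 + 120 = 293°

293°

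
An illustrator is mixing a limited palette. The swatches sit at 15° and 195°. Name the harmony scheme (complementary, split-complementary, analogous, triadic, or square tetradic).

complementary

Sort the hues: 15°, 195°.
Successive gaps around the wheel: 180°, 180°.
Two hues 180° apart are complementary.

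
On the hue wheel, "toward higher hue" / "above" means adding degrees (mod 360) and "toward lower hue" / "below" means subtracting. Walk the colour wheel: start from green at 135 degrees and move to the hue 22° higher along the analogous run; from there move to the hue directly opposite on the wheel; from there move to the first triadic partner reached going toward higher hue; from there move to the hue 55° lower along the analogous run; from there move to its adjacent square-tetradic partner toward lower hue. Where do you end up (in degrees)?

analog 22° ↑ +22°: 135 + 22 = 157°
complement +180°: 157 + 180 = 337°
triadic ↑ +120°: 337 + 120 = 457 → 457 − 360 = 97°
analog 55° ↓ −55°: 97 − 55 = 42°
square ↓ −90°: 42 − 90 = -48 → -48 + 360 = 312°

312°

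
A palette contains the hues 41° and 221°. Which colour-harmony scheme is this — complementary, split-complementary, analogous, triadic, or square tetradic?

complementary

Sort the hues: 41°, 221°.
Successive gaps around the wheel: 180°, 180°.
Two hues 180° apart are complementary.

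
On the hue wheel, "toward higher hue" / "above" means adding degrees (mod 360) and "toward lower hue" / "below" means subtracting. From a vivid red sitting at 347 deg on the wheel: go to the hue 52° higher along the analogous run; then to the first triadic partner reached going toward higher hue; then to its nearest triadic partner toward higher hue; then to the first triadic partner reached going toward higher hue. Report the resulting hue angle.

39°

+52° (analog 52° ↑): 347 + 52 = 399 → 399 − 360 = 39°
+120° (triadic ↑): 39 + 120 = 159°
+120° (triadic ↑): 159 + 120 = 279°
+120° (triadic ↑): 279 + 120 = 399 → 399 − 360 = 39°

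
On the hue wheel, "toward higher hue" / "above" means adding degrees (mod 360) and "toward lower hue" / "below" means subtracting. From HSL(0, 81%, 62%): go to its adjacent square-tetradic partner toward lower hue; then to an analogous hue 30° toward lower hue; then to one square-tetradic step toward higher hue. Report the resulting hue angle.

330°

square ↓ −90°: 0 − 90 = -90 → -90 + 360 = 270°
analog 30° ↓ −30°: 270 − 30 = 240°
square ↑ +90°: 240 + 90 = 330°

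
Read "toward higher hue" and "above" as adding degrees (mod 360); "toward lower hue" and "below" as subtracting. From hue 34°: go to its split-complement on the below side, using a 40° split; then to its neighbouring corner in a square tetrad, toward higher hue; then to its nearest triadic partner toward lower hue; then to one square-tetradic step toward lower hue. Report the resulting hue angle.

54°

split-comp 40° ↓ +140°: 34 + 140 = 174°
square ↑ +90°: 174 + 90 = 264°
triadic ↓ −120°: 264 − 120 = 144°
square ↓ −90°: 144 − 90 = 54°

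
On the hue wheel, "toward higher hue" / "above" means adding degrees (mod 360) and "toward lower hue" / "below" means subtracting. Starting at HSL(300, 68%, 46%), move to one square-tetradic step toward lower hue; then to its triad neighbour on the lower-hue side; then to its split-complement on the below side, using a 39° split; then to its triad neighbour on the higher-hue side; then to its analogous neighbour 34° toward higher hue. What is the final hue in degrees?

300 − 90 = 210°   (square ↓)
210 − 120 = 90°   (triadic ↓)
90 + 141 = 231°   (split-comp 39° ↓)
231 + 120 = 351°   (triadic ↑)
351 + 34 = 385 → 385 − 360 = 25°   (analog 34° ↑)

25°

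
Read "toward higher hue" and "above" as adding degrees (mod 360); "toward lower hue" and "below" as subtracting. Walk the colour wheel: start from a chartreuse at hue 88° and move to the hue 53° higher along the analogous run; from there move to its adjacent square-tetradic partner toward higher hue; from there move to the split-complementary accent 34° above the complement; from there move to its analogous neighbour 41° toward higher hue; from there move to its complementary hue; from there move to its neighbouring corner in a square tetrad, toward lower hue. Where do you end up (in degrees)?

216°

analog 53° ↑ +53°: 88 + 53 = 141°
square ↑ +90°: 141 + 90 = 231°
split-comp 34° ↑ +214°: 231 + 214 = 445 → 445 − 360 = 85°
analog 41° ↑ +41°: 85 + 41 = 126°
complement +180°: 126 + 180 = 306°
square ↓ −90°: 306 − 90 = 216°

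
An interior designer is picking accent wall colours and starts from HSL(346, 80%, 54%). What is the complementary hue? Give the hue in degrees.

The complement sits 180° across the wheel.
346 + 180 = 526 → 526 − 360 = 166°

166°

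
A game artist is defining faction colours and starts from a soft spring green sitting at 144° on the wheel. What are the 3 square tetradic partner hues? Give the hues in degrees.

234°, 324°, 54°

A square tetradic scheme places four hues every 90°.
144 + 90 = 234°
144 + 180 = 324°
144 + 270 = 414 → 414 − 360 = 54°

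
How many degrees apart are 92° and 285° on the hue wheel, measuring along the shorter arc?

|92 − 285| = 193.
The shorter arc is 360 − 193 = 167°.

167°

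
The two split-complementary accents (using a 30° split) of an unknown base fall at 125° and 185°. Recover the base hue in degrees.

The accents sit 30° either side of the complement, so the complement is their short-arc midpoint on the wheel.
Short-arc midpoint of 125° and 185°: 155°.
Base is 180° from the complement: 155 − 180 = -25 → -25 + 360 = 335°

335°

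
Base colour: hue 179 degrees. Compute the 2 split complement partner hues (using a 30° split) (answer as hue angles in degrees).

329° and 29°

Split-complementary hues sit 30° either side of the complement.
Complement of 179 degrees: 179 + 180 = 359°
359 − 30 = 329°
359 + 30 = 389 → 389 − 360 = 29°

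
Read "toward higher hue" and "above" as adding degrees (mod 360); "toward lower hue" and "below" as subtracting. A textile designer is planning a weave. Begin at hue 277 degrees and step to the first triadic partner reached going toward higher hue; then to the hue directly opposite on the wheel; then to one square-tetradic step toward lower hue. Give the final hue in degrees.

277 + 120 = 397 → 397 − 360 = 37°   (triadic ↑)
37 + 180 = 217°   (complement)
217 − 90 = 127°   (square ↓)

127°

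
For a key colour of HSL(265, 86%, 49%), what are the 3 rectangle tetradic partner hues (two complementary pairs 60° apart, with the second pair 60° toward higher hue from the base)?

A rectangular tetradic uses two complementary pairs 60° apart: offsets 0°, 60°, 180°, 240°.
265 + 60 = 325°
265 + 180 = 445 → 445 − 360 = 85°
265 + 240 = 505 → 505 − 360 = 145°

325°, 85° and 145°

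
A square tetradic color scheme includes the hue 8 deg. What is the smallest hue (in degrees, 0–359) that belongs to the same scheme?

A square tetradic scheme places four hues every 90°.
The full set through 8° is {8°, 98°, 188°, 278°}.

8°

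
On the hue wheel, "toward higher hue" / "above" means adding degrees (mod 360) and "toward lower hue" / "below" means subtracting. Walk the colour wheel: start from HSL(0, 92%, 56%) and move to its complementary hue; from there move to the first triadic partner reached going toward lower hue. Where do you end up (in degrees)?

60°

0 + 180 = 180°   (complement)
180 − 120 = 60°   (triadic ↓)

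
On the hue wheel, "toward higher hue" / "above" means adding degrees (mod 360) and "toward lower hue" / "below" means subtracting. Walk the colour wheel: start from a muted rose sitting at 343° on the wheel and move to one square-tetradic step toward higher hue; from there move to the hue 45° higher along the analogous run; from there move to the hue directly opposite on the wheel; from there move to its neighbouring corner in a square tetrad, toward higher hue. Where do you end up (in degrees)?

28°

343 + 90 = 433 → 433 − 360 = 73°   (square ↑)
73 + 45 = 118°   (analog 45° ↑)
118 + 180 = 298°   (complement)
298 + 90 = 388 → 388 − 360 = 28°   (square ↑)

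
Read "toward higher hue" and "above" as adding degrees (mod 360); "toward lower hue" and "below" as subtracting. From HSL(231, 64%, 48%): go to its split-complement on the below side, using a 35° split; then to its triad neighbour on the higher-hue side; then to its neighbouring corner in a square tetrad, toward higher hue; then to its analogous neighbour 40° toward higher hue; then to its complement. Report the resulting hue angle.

86°

231 + 145 = 376 → 376 − 360 = 16°   (split-comp 35° ↓)
16 + 120 = 136°   (triadic ↑)
136 + 90 = 226°   (square ↑)
226 + 40 = 266°   (analog 40° ↑)
266 + 180 = 446 → 446 − 360 = 86°   (complement)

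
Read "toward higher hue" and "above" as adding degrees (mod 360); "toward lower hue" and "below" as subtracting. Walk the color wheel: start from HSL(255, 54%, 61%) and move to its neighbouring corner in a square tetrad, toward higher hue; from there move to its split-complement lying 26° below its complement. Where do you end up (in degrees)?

square ↑ +90°: 255 + 90 = 345°
split-comp 26° ↓ +154°: 345 + 154 = 499 → 499 − 360 = 139°

139°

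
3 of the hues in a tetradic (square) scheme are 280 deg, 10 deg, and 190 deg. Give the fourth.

100°

A square tetradic scheme places four hues every 90°.
The full set through 10° is {10°, 100°, 190°, 280°}.
Given {10°, 190°, 280°}, the missing hue is 100°.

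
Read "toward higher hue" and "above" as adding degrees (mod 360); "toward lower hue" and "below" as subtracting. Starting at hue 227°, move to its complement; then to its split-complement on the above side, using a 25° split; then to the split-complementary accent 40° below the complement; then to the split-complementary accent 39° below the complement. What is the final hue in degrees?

173°

complement +180°: 227 + 180 = 407 → 407 − 360 = 47°
split-comp 25° ↑ +205°: 47 + 205 = 252°
split-comp 40° ↓ +140°: 252 + 140 = 392 → 392 − 360 = 32°
split-comp 39° ↓ +141°: 32 + 141 = 173°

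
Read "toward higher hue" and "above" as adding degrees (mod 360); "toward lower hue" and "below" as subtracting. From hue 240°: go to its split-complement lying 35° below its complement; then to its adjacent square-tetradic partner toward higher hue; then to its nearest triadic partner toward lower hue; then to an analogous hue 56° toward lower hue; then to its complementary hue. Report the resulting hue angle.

+145° (split-comp 35° ↓): 240 + 145 = 385 → 385 − 360 = 25°
+90° (square ↑): 25 + 90 = 115°
−120° (triadic ↓): 115 − 120 = -5 → -5 + 360 = 355°
−56° (analog 56° ↓): 355 − 56 = 299°
+180° (complement): 299 + 180 = 479 → 479 − 360 = 119°

119°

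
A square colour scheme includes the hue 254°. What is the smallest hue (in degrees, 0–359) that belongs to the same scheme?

74°

A square tetradic scheme places four hues every 90°.
The full set through 254° is {74°, 164°, 254°, 344°}.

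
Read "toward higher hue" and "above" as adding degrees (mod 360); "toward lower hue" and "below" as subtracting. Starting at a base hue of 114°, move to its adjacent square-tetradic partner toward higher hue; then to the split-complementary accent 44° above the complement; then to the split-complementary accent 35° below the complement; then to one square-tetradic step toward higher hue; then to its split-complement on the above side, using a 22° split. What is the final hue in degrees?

114 + 90 = 204°   (square ↑)
204 + 224 = 428 → 428 − 360 = 68°   (split-comp 44° ↑)
68 + 145 = 213°   (split-comp 35° ↓)
213 + 90 = 303°   (square ↑)
303 + 202 = 505 → 505 − 360 = 145°   (split-comp 22° ↑)

145°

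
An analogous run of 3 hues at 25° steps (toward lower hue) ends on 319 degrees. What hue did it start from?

9°

2 steps of 25° (toward lower hue) give a net shift of −50°.
Start = end − shift: 319 + 50 = 369 → 369 − 360 = 9°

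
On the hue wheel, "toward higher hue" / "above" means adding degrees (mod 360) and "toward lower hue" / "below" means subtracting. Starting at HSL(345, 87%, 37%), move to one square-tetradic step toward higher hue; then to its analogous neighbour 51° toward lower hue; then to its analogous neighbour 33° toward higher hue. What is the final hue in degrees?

345 + 90 = 435 → 435 − 360 = 75°   (square ↑)
75 − 51 = 24°   (analog 51° ↓)
24 + 33 = 57°   (analog 33° ↑)

57°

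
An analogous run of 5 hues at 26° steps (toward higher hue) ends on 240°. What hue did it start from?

136°

4 steps of 26° (toward higher hue) give a net shift of +104°.
Start = end − shift: 240 − 104 = 136°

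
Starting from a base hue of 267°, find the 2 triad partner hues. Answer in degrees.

27° and 147°

A triad places three hues 120° apart.
267 + 120 = 387 → 387 − 360 = 27°
267 + 240 = 507 → 507 − 360 = 147°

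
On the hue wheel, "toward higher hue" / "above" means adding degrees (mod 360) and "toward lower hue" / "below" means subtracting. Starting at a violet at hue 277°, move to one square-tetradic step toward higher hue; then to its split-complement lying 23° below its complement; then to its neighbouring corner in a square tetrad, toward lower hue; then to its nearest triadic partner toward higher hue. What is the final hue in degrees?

square ↑ +90°: 277 + 90 = 367 → 367 − 360 = 7°
split-comp 23° ↓ +157°: 7 + 157 = 164°
square ↓ −90°: 164 − 90 = 74°
triadic ↑ +120°: 74 + 120 = 194°

194°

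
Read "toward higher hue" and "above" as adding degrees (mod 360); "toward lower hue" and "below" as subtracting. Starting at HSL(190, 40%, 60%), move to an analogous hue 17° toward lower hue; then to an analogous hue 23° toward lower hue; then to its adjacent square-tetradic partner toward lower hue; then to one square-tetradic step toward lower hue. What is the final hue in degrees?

330°

analog 17° ↓ −17°: 190 − 17 = 173°
analog 23° ↓ −23°: 173 − 23 = 150°
square ↓ −90°: 150 − 90 = 60°
square ↓ −90°: 60 − 90 = -30 → -30 + 360 = 330°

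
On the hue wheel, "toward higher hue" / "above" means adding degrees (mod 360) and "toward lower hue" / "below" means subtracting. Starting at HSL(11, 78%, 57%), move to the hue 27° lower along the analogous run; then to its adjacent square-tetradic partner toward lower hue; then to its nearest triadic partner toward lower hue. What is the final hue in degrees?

134°

analog 27° ↓ −27°: 11 − 27 = -16 → -16 + 360 = 344°
square ↓ −90°: 344 − 90 = 254°
triadic ↓ −120°: 254 − 120 = 134°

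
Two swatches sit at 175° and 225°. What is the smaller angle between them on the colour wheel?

|175 − 225| = 50.
50 ≤ 180, so the shorter arc is 50°.

50°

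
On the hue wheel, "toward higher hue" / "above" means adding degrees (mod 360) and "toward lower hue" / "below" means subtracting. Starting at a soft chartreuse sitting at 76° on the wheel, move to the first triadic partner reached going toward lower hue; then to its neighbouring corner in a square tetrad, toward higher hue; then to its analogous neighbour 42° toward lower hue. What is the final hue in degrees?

76 − 120 = -44 → -44 + 360 = 316°   (triadic ↓)
316 + 90 = 406 → 406 − 360 = 46°   (square ↑)
46 − 42 = 4°   (analog 42° ↓)

4°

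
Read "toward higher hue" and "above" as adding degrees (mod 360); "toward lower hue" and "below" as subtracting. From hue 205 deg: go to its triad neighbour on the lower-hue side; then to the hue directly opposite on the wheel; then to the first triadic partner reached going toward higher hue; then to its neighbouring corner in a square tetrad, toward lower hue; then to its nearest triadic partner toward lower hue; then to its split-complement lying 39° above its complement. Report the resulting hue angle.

34°

triadic ↓ −120°: 205 − 120 = 85°
complement +180°: 85 + 180 = 265°
triadic ↑ +120°: 265 + 120 = 385 → 385 − 360 = 25°
square ↓ −90°: 25 − 90 = -65 → -65 + 360 = 295°
triadic ↓ −120°: 295 − 120 = 175°
split-comp 39° ↑ +219°: 175 + 219 = 394 → 394 − 360 = 34°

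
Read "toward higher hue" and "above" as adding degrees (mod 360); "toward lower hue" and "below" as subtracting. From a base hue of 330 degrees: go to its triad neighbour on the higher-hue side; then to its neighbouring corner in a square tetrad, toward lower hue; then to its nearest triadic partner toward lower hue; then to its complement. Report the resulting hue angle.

60°

+120° (triadic ↑): 330 + 120 = 450 → 450 − 360 = 90°
−90° (square ↓): 90 − 90 = 0°
−120° (triadic ↓): 0 − 120 = -120 → -120 + 360 = 240°
+180° (complement): 240 + 180 = 420 → 420 − 360 = 60°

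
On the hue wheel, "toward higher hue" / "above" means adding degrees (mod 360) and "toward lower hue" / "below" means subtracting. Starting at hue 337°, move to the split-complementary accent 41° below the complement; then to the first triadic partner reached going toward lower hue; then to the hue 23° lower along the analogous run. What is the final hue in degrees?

333°

337 + 139 = 476 → 476 − 360 = 116°   (split-comp 41° ↓)
116 − 120 = -4 → -4 + 360 = 356°   (triadic ↓)
356 − 23 = 333°   (analog 23° ↓)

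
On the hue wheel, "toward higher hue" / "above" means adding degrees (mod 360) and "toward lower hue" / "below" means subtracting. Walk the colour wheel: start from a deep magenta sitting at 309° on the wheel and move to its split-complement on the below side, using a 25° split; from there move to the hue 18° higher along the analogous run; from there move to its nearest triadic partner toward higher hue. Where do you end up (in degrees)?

242°

split-comp 25° ↓ +155°: 309 + 155 = 464 → 464 − 360 = 104°
analog 18° ↑ +18°: 104 + 18 = 122°
triadic ↑ +120°: 122 + 120 = 242°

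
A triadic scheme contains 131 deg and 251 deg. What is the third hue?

A triad spaces three hues 120° apart.
The full set is {11°, 131°, 251°}.

11°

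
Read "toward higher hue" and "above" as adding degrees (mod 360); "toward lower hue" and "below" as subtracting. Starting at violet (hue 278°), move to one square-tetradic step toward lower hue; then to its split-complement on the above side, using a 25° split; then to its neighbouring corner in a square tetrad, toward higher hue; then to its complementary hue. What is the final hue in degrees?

square ↓ −90°: 278 − 90 = 188°
split-comp 25° ↑ +205°: 188 + 205 = 393 → 393 − 360 = 33°
square ↑ +90°: 33 + 90 = 123°
complement +180°: 123 + 180 = 303°

303°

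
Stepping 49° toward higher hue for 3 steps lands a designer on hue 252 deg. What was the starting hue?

105°

3 steps of 49° (toward higher hue) give a net shift of +147°.
Start = end − shift: 252 − 147 = 105°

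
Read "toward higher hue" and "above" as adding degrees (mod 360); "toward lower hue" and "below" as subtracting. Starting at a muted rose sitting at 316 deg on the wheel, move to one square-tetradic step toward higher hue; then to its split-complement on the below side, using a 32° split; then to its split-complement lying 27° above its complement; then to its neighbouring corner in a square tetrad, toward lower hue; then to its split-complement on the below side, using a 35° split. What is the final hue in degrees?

96°

+90° (square ↑): 316 + 90 = 406 → 406 − 360 = 46°
+148° (split-comp 32° ↓): 46 + 148 = 194°
+207° (split-comp 27° ↑): 194 + 207 = 401 → 401 − 360 = 41°
−90° (square ↓): 41 − 90 = -49 → -49 + 360 = 311°
+145° (split-comp 35° ↓): 311 + 145 = 456 → 456 − 360 = 96°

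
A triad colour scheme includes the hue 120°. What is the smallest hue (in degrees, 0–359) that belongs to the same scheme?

A triad places three hues 120° apart.
The full set through 120° is {0°, 120°, 240°}.

0°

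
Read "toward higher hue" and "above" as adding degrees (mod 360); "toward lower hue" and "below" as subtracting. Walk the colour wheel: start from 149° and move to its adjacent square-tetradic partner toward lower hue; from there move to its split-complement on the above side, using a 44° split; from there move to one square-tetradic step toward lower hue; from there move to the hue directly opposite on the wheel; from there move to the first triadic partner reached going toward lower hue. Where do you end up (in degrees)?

square ↓ −90°: 149 − 90 = 59°
split-comp 44° ↑ +224°: 59 + 224 = 283°
square ↓ −90°: 283 − 90 = 193°
complement +180°: 193 + 180 = 373 → 373 − 360 = 13°
triadic ↓ −120°: 13 − 120 = -107 → -107 + 360 = 253°

253°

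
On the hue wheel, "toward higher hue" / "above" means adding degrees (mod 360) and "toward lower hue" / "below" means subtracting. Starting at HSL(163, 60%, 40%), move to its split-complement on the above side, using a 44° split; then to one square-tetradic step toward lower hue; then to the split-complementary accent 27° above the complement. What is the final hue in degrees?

+224° (split-comp 44° ↑): 163 + 224 = 387 → 387 − 360 = 27°
−90° (square ↓): 27 − 90 = -63 → -63 + 360 = 297°
+207° (split-comp 27° ↑): 297 + 207 = 504 → 504 − 360 = 144°

144°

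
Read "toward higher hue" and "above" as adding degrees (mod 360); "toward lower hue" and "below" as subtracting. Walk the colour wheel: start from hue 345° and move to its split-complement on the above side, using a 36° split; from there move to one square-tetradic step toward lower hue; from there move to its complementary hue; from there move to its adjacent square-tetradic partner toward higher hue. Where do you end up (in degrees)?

split-comp 36° ↑ +216°: 345 + 216 = 561 → 561 − 360 = 201°
square ↓ −90°: 201 − 90 = 111°
complement +180°: 111 + 180 = 291°
square ↑ +90°: 291 + 90 = 381 → 381 − 360 = 21°

21°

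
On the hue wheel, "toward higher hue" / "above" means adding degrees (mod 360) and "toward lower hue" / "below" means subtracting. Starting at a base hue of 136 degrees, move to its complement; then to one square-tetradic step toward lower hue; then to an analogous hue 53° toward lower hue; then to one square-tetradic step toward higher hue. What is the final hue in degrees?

136 + 180 = 316°   (complement)
316 − 90 = 226°   (square ↓)
226 − 53 = 173°   (analog 53° ↓)
173 + 90 = 263°   (square ↑)

263°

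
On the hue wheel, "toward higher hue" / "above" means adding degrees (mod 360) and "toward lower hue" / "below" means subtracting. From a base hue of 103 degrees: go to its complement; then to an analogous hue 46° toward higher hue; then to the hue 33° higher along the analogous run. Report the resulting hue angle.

103 + 180 = 283°   (complement)
283 + 46 = 329°   (analog 46° ↑)
329 + 33 = 362 → 362 − 360 = 2°   (analog 33° ↑)

2°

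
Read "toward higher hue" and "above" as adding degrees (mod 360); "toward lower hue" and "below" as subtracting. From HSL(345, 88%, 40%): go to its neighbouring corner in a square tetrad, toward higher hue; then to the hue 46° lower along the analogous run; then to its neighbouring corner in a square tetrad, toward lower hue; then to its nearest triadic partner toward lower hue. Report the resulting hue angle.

179°

+90° (square ↑): 345 + 90 = 435 → 435 − 360 = 75°
−46° (analog 46° ↓): 75 − 46 = 29°
−90° (square ↓): 29 − 90 = -61 → -61 + 360 = 299°
−120° (triadic ↓): 299 − 120 = 179°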